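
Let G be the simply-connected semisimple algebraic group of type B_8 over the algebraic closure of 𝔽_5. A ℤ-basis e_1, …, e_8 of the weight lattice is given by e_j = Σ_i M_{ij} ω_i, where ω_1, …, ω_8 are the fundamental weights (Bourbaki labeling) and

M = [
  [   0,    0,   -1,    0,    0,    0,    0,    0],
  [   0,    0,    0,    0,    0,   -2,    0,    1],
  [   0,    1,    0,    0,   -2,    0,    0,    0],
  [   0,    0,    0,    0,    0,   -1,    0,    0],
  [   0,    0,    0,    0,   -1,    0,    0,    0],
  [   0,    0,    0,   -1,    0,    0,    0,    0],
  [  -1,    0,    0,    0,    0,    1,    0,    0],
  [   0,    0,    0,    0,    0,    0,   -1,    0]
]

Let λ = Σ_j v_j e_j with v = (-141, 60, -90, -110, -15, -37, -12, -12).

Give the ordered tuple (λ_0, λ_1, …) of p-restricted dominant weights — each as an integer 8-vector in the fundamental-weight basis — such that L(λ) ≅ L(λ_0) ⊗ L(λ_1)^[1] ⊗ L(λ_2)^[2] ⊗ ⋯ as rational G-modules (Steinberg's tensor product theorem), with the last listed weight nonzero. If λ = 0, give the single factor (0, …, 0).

((0, 2, 0, 2, 0, 0, 4, 2), (3, 2, 3, 2, 3, 2, 0, 2), (3, 2, 3, 1, 0, 4, 4, 0))

Converting to the ω-basis (c_i = row i of M dotted with v = (-141, 60, -90, -110, -15, -37, -12, -12)):
  c_1 = (0)·(-141) + 0·60 + (-1)·(-90) + (0)·(-110) + (0)·(-15) + (0)·(-37) + (0)·(-12) + (0)·(-12) = 90
  c_2 = (0)·(-141) + 0·60 + (0)·(-90) + (0)·(-110) + (0)·(-15) + (-2)·(-37) + (0)·(-12) + (1)·(-12) = 62
  c_3 = (0)·(-141) + 1·60 + (0)·(-90) + (0)·(-110) + (-2)·(-15) + (0)·(-37) + (0)·(-12) + (0)·(-12) = 90
  c_4 = (0)·(-141) + 0·60 + (0)·(-90) + (0)·(-110) + (0)·(-15) + (-1)·(-37) + (0)·(-12) + (0)·(-12) = 37
  c_5 = (0)·(-141) + 0·60 + (0)·(-90) + (0)·(-110) + (-1)·(-15) + (0)·(-37) + (0)·(-12) + (0)·(-12) = 15
  c_6 = (0)·(-141) + 0·60 + (0)·(-90) + (-1)·(-110) + (0)·(-15) + (0)·(-37) + (0)·(-12) + (0)·(-12) = 110
  c_7 = (-1)·(-141) + 0·60 + (0)·(-90) + (0)·(-110) + (0)·(-15) + (1)·(-37) + (0)·(-12) + (0)·(-12) = 104
  c_8 = (0)·(-141) + 0·60 + (0)·(-90) + (0)·(-110) + (0)·(-15) + (0)·(-37) + (-1)·(-12) + (0)·(-12) = 12
Writing each c_i in base p = 5:
  c_1 = 90 = 0·5^0 + 3·5^1 + 3·5^2
  c_2 = 62 = 2·5^0 + 2·5^1 + 2·5^2
  c_3 = 90 = 0·5^0 + 3·5^1 + 3·5^2
  c_4 = 37 = 2·5^0 + 2·5^1 + 1·5^2
  c_5 = 15 = 0·5^0 + 3·5^1
  c_6 = 110 = 0·5^0 + 2·5^1 + 4·5^2
  c_7 = 104 = 4·5^0 + 0·5^1 + 4·5^2
  c_8 = 12 = 2·5^0 + 2·5^1
Factor λ_0 = (0, 2, 0, 2, 0, 0, 4, 2)
Factor λ_1 = (3, 2, 3, 2, 3, 2, 0, 2)
Factor λ_2 = (3, 2, 3, 1, 0, 4, 4, 0)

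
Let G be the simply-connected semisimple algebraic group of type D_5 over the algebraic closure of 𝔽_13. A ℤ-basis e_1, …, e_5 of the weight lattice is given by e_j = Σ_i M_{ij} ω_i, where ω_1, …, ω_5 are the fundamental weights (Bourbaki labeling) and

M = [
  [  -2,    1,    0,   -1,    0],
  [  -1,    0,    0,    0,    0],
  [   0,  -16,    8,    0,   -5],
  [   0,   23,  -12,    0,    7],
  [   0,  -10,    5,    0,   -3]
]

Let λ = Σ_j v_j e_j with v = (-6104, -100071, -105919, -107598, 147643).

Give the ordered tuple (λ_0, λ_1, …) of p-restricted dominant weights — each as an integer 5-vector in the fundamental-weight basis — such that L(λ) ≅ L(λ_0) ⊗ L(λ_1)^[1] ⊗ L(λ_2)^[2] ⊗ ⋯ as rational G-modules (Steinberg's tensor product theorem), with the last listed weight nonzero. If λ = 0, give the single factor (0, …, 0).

((1, 7, 8, 10, 2), (10, 1, 1, 1, 10), (12, 10, 1, 4, 10), (8, 2, 7, 1, 12))

ω-coordinates c = M·v, v = (-6104, -100071, -105919, -107598, 147643):
  c_1 = (-2)·(-6104) + (1)·(-100071) + (0)·(-105919) + (-1)·(-107598) + 0·147643 = 19735
  c_2 = (-1)·(-6104) + (0)·(-100071) + (0)·(-105919) + (0)·(-107598) + 0·147643 = 6104
  c_3 = (0)·(-6104) + (-16)·(-100071) + (8)·(-105919) + (0)·(-107598) + (-5)·(147643) = 15569
  c_4 = (0)·(-6104) + (23)·(-100071) + (-12)·(-105919) + (0)·(-107598) + 7·147643 = 2896
  c_5 = (0)·(-6104) + (-10)·(-100071) + (5)·(-105919) + (0)·(-107598) + (-3)·(147643) = 28186
Base-13 expansion of each c_i:
  c_1 = 19735 = 1·13^0 + 10·13^1 + 12·13^2 + 8·13^3
  c_2 = 6104 = 7·13^0 + 1·13^1 + 10·13^2 + 2·13^3
  c_3 = 15569 = 8·13^0 + 1·13^1 + 1·13^2 + 7·13^3
  c_4 = 2896 = 10·13^0 + 1·13^1 + 4·13^2 + 1·13^3
  c_5 = 28186 = 2·13^0 + 10·13^1 + 10·13^2 + 12·13^3
Factor λ_0 = (1, 7, 8, 10, 2)
Factor λ_1 = (10, 1, 1, 1, 10)
Factor λ_2 = (12, 10, 1, 4, 10)
Factor λ_3 = (8, 2, 7, 1, 12)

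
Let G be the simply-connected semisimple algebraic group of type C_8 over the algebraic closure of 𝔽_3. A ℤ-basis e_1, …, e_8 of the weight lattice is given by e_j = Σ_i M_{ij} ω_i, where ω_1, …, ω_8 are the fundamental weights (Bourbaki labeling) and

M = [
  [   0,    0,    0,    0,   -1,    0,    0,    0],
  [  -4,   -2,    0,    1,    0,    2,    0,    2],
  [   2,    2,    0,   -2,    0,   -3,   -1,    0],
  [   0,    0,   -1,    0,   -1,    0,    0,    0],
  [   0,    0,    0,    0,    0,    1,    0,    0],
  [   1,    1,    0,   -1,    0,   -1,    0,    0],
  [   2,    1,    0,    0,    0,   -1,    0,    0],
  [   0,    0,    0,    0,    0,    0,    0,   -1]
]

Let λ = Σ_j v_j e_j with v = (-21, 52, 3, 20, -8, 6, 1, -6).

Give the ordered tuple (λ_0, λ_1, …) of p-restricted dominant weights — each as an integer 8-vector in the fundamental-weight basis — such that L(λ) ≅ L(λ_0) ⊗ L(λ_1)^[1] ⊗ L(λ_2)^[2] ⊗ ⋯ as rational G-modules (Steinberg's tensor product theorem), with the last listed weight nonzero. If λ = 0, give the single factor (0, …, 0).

((2, 0, 0, 2, 0, 2, 1, 0), (2, 0, 1, 1, 2, 1, 1, 2))

Compute c_i = Σ_j M_{ij} v_j with v = (-21, 52, 3, 20, -8, 6, 1, -6):
  c_1 = (0)·(-21) + 0·52 + 0·3 + 0·20 + (-1)·(-8) + 0·6 + 0·1 + (0)·(-6) = 8
  c_2 = (-4)·(-21) + (-2)·(52) + 0·3 + 1·20 + (0)·(-8) + 2·6 + 0·1 + (2)·(-6) = 0
  c_3 = (2)·(-21) + 2·52 + 0·3 + (-2)·(20) + (0)·(-8) + (-3)·(6) + (-1)·(1) + (0)·(-6) = 3
  c_4 = (0)·(-21) + 0·52 + (-1)·(3) + 0·20 + (-1)·(-8) + 0·6 + 0·1 + (0)·(-6) = 5
  c_5 = (0)·(-21) + 0·52 + 0·3 + 0·20 + (0)·(-8) + 1·6 + 0·1 + (0)·(-6) = 6
  c_6 = (1)·(-21) + 1·52 + 0·3 + (-1)·(20) + (0)·(-8) + (-1)·(6) + 0·1 + (0)·(-6) = 5
  c_7 = (2)·(-21) + 1·52 + 0·3 + 0·20 + (0)·(-8) + (-1)·(6) + 0·1 + (0)·(-6) = 4
  c_8 = (0)·(-21) + 0·52 + 0·3 + 0·20 + (0)·(-8) + 0·6 + 0·1 + (-1)·(-6) = 6
Expand coordinatewise in base 3:
  c_1 = 8 = 2·3^0 + 2·3^1
  c_2 = 0
  c_3 = 3 = 0·3^0 + 1·3^1
  c_4 = 5 = 2·3^0 + 1·3^1
  c_5 = 6 = 0·3^0 + 2·3^1
  c_6 = 5 = 2·3^0 + 1·3^1
  c_7 = 4 = 1·3^0 + 1·3^1
  c_8 = 6 = 0·3^0 + 2·3^1
p-restricted factor λ_0 = (2, 0, 0, 2, 0, 2, 1, 0)
p-restricted factor λ_1 = (2, 0, 1, 1, 2, 1, 1, 2)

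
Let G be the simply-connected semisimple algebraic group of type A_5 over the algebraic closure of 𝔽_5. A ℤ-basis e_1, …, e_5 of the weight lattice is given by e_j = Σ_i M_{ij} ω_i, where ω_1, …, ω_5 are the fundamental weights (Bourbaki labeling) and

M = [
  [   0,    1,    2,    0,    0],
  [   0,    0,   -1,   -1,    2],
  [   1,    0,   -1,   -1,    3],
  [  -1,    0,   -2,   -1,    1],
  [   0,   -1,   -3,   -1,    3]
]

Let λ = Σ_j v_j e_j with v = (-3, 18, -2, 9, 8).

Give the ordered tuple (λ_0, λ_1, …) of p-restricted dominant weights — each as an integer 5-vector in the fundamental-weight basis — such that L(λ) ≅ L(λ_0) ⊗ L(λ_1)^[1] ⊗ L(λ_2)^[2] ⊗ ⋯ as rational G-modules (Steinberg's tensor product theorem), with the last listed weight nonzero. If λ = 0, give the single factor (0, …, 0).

((4, 4, 4, 1, 3), (2, 1, 2, 1, 0))

Change of basis e → ω: c = M·v where v = (-3, 18, -2, 9, 8):
  c_1 = 0*-3 + 1*18 + 2*-2 + 0*9 + 0*8 = 14
  c_2 = 0*-3 + 0*18 + -1*-2 + -1*9 + 2*8 = 9
  c_3 = 1*-3 + 0*18 + -1*-2 + -1*9 + 3*8 = 14
  c_4 = -1*-3 + 0*18 + -2*-2 + -1*9 + 1*8 = 6
  c_5 = 0*-3 + -1*18 + -3*-2 + -1*9 + 3*8 = 3
Base-5 expansion of each c_i:
  c_1 = 14 = 4·5^0 + 2·5^1
  c_2 = 9 = 4·5^0 + 1·5^1
  c_3 = 14 = 4·5^0 + 2·5^1
  c_4 = 6 = 1·5^0 + 1·5^1
  c_5 = 3 = 3·5^0
λ_0 = (4, 4, 4, 1, 3)
λ_1 = (2, 1, 2, 1, 0)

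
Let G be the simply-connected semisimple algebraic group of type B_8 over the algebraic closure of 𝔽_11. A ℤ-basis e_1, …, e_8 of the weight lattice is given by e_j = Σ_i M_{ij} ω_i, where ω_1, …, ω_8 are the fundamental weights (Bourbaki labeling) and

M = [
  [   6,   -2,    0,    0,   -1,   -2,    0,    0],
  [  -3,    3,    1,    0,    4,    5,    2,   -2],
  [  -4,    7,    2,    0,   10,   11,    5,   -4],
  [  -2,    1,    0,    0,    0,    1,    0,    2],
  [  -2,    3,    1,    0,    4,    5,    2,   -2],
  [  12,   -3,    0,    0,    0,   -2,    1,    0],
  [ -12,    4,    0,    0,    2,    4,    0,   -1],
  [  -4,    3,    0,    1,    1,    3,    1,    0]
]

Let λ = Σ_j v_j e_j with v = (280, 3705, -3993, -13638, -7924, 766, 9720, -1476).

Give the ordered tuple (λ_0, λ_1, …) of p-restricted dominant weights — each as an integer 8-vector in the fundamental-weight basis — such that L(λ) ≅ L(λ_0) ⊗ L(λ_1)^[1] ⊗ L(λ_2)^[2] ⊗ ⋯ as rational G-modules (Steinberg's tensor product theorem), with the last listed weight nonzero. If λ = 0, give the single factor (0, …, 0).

Converting to the ω-basis (c_i = row i of M dotted with v = (280, 3705, -3993, -13638, -7924, 766, 9720, -1476)):
  c_1 = (6)·(280) + (-2)·(3705) + (0)·(-3993) + (0)·(-13638) + (-1)·(-7924) + (-2)·(766) + (0)·(9720) + (0)·(-1476) = 662
  c_2 = (-3)·(280) + (3)·(3705) + (1)·(-3993) + (0)·(-13638) + (4)·(-7924) + (5)·(766) + (2)·(9720) + (-2)·(-1476) = 808
  c_3 = (-4)·(280) + (7)·(3705) + (2)·(-3993) + (0)·(-13638) + (10)·(-7924) + (11)·(766) + (5)·(9720) + (-4)·(-1476) = 519
  c_4 = (-2)·(280) + (1)·(3705) + (0)·(-3993) + (0)·(-13638) + (0)·(-7924) + (1)·(766) + (0)·(9720) + (2)·(-1476) = 959
  c_5 = (-2)·(280) + (3)·(3705) + (1)·(-3993) + (0)·(-13638) + (4)·(-7924) + (5)·(766) + (2)·(9720) + (-2)·(-1476) = 1088
  c_6 = (12)·(280) + (-3)·(3705) + (0)·(-3993) + (0)·(-13638) + (0)·(-7924) + (-2)·(766) + (1)·(9720) + (0)·(-1476) = 433
  c_7 = (-12)·(280) + (4)·(3705) + (0)·(-3993) + (0)·(-13638) + (2)·(-7924) + (4)·(766) + (0)·(9720) + (-1)·(-1476) = 152
  c_8 = (-4)·(280) + (3)·(3705) + (0)·(-3993) + (1)·(-13638) + (1)·(-7924) + (3)·(766) + (1)·(9720) + (0)·(-1476) = 451
Writing each c_i in base p = 11:
  c_1 = 662 = 2·11^0 + 5·11^1 + 5·11^2
  c_2 = 808 = 5·11^0 + 7·11^1 + 6·11^2
  c_3 = 519 = 2·11^0 + 3·11^1 + 4·11^2
  c_4 = 959 = 2·11^0 + 10·11^1 + 7·11^2
  c_5 = 1088 = 10·11^0 + 10·11^1 + 8·11^2
  c_6 = 433 = 4·11^0 + 6·11^1 + 3·11^2
  c_7 = 152 = 9·11^0 + 2·11^1 + 1·11^2
  c_8 = 451 = 0·11^0 + 8·11^1 + 3·11^2
Factor λ_0 = (2, 5, 2, 2, 10, 4, 9, 0)
Factor λ_1 = (5, 7, 3, 10, 10, 6, 2, 8)
Factor λ_2 = (5, 6, 4, 7, 8, 3, 1, 3)

((2, 5, 2, 2, 10, 4, 9, 0), (5, 7, 3, 10, 10, 6, 2, 8), (5, 6, 4, 7, 8, 3, 1, 3))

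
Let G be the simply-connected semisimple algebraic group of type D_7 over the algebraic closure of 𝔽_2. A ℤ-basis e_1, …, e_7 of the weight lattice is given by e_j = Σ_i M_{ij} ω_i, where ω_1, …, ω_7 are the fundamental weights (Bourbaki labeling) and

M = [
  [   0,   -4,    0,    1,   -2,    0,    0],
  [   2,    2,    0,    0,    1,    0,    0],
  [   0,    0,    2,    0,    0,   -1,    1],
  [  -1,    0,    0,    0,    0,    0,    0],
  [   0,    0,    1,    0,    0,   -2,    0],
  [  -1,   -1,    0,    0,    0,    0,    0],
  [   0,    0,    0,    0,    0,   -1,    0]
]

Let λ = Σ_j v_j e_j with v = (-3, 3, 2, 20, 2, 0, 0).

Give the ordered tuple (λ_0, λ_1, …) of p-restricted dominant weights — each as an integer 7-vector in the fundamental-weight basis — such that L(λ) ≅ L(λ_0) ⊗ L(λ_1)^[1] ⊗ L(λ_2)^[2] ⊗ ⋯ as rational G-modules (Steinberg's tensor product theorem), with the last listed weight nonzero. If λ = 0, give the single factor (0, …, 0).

((0, 0, 0, 1, 0, 0, 0), (0, 1, 0, 1, 1, 0, 0), (1, 0, 1, 0, 0, 0, 0))

Change of basis e → ω: c = M·v where v = (-3, 3, 2, 20, 2, 0, 0):
  c_1 = 0*-3 + -4*3 + 0*2 + 1*20 + -2*2 + 0*0 + 0*0 = 4
  c_2 = 2*-3 + 2*3 + 0*2 + 0*20 + 1*2 + 0*0 + 0*0 = 2
  c_3 = 0*-3 + 0*3 + 2*2 + 0*20 + 0*2 + -1*0 + 1*0 = 4
  c_4 = -1*-3 + 0*3 + 0*2 + 0*20 + 0*2 + 0*0 + 0*0 = 3
  c_5 = 0*-3 + 0*3 + 1*2 + 0*20 + 0*2 + -2*0 + 0*0 = 2
  c_6 = -1*-3 + -1*3 + 0*2 + 0*20 + 0*2 + 0*0 + 0*0 = 0
  c_7 = 0*-3 + 0*3 + 0*2 + 0*20 + 0*2 + -1*0 + 0*0 = 0
p = 2; digits c_i = Σ_j d_{ij}·2^j, 0 ≤ d_{ij} < 2:
  c_1 = 4 = 0·2^0 + 0·2^1 + 1·2^2
  c_2 = 2 = 0·2^0 + 1·2^1
  c_3 = 4 = 0·2^0 + 0·2^1 + 1·2^2
  c_4 = 3 = 1·2^0 + 1·2^1
  c_5 = 2 = 0·2^0 + 1·2^1
  c_6 = 0
  c_7 = 0
λ_0 = (0, 0, 0, 1, 0, 0, 0)
λ_1 = (0, 1, 0, 1, 1, 0, 0)
λ_2 = (1, 0, 1, 0, 0, 0, 0)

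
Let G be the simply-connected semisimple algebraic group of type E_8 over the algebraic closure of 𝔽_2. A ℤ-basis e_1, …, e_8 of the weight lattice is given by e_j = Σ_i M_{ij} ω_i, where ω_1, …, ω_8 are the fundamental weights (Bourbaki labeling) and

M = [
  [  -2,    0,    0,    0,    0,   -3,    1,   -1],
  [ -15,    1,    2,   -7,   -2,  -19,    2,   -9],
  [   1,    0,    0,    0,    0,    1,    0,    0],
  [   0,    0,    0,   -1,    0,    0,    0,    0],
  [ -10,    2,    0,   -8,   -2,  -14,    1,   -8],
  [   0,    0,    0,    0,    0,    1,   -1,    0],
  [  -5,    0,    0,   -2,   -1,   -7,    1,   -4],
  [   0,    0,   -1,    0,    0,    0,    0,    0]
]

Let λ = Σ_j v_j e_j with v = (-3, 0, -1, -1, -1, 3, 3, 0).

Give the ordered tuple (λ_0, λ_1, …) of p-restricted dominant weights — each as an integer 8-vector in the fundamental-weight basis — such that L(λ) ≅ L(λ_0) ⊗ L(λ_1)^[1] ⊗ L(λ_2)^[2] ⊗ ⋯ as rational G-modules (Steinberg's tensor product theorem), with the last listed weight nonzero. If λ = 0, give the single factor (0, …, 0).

ω-coordinates c = M·v, v = (-3, 0, -1, -1, -1, 3, 3, 0):
  c_1 = (-2)·(-3) + (0)·(0) + (0)·(-1) + (0)·(-1) + (0)·(-1) + (-3)·(3) + (1)·(3) + (-1)·(0) = 0
  c_2 = (-15)·(-3) + (1)·(0) + (2)·(-1) + (-7)·(-1) + (-2)·(-1) + (-19)·(3) + (2)·(3) + (-9)·(0) = 1
  c_3 = (1)·(-3) + (0)·(0) + (0)·(-1) + (0)·(-1) + (0)·(-1) + (1)·(3) + (0)·(3) + (0)·(0) = 0
  c_4 = (0)·(-3) + (0)·(0) + (0)·(-1) + (-1)·(-1) + (0)·(-1) + (0)·(3) + (0)·(3) + (0)·(0) = 1
  c_5 = (-10)·(-3) + (2)·(0) + (0)·(-1) + (-8)·(-1) + (-2)·(-1) + (-14)·(3) + (1)·(3) + (-8)·(0) = 1
  c_6 = (0)·(-3) + (0)·(0) + (0)·(-1) + (0)·(-1) + (0)·(-1) + (1)·(3) + (-1)·(3) + (0)·(0) = 0
  c_7 = (-5)·(-3) + (0)·(0) + (0)·(-1) + (-2)·(-1) + (-1)·(-1) + (-7)·(3) + (1)·(3) + (-4)·(0) = 0
  c_8 = (0)·(-3) + (0)·(0) + (-1)·(-1) + (0)·(-1) + (0)·(-1) + (0)·(3) + (0)·(3) + (0)·(0) = 1
p = 2; digits c_i = Σ_j d_{ij}·2^j, 0 ≤ d_{ij} < 2:
  c_1 = 0
  c_2 = 1 = 1·2^0
  c_3 = 0
  c_4 = 1 = 1·2^0
  c_5 = 1 = 1·2^0
  c_6 = 0
  c_7 = 0
  c_8 = 1 = 1·2^0
p-restricted factor λ_0 = (0, 1, 0, 1, 1, 0, 0, 1)

((0, 1, 0, 1, 1, 0, 0, 1),)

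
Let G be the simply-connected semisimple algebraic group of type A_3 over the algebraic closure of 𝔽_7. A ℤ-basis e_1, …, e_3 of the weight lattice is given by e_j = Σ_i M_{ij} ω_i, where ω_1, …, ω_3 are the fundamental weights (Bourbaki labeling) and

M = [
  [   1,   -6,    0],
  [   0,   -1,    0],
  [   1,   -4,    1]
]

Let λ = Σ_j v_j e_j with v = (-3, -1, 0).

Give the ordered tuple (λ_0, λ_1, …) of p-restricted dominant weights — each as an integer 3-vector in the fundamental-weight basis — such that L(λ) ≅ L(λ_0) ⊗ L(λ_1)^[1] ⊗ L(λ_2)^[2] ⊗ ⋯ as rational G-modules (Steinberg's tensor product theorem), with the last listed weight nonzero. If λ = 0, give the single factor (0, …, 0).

Converting to the ω-basis (c_i = row i of M dotted with v = (-3, -1, 0)):
  c_1 = (1)·(-3) + (-6)·(-1) + 0·0 = 3
  c_2 = (0)·(-3) + (-1)·(-1) + 0·0 = 1
  c_3 = (1)·(-3) + (-4)·(-1) + 1·0 = 1
Base-7 expansion of each c_i:
  c_1 = 3 = 3·7^0
  c_2 = 1 = 1·7^0
  c_3 = 1 = 1·7^0
Factor λ_0 = (3, 1, 1)

((3, 1, 1),)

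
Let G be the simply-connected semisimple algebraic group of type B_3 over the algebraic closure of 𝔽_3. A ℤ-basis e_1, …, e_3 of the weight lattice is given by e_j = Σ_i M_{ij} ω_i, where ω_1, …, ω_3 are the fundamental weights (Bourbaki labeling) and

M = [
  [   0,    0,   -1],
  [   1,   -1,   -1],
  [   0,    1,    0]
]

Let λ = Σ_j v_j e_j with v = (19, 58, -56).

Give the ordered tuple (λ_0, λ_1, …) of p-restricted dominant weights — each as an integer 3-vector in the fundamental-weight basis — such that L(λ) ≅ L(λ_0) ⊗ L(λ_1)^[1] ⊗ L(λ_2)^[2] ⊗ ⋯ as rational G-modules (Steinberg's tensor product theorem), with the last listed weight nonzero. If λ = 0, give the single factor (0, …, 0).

ω-coordinates c = M·v, v = (19, 58, -56):
  c_1 = 0*19 + 0*58 + -1*-56 = 56
  c_2 = 1*19 + -1*58 + -1*-56 = 17
  c_3 = 0*19 + 1*58 + 0*-56 = 58
Base-3 expansion of each c_i:
  c_1 = 56 = 2·3^0 + 0·3^1 + 0·3^2 + 2·3^3
  c_2 = 17 = 2·3^0 + 2·3^1 + 1·3^2
  c_3 = 58 = 1·3^0 + 1·3^1 + 0·3^2 + 2·3^3
p-restricted factor λ_0 = (2, 2, 1)
p-restricted factor λ_1 = (0, 2, 1)
p-restricted factor λ_2 = (0, 1, 0)
p-restricted factor λ_3 = (2, 0, 2)

((2, 2, 1), (0, 2, 1), (0, 1, 0), (2, 0, 2))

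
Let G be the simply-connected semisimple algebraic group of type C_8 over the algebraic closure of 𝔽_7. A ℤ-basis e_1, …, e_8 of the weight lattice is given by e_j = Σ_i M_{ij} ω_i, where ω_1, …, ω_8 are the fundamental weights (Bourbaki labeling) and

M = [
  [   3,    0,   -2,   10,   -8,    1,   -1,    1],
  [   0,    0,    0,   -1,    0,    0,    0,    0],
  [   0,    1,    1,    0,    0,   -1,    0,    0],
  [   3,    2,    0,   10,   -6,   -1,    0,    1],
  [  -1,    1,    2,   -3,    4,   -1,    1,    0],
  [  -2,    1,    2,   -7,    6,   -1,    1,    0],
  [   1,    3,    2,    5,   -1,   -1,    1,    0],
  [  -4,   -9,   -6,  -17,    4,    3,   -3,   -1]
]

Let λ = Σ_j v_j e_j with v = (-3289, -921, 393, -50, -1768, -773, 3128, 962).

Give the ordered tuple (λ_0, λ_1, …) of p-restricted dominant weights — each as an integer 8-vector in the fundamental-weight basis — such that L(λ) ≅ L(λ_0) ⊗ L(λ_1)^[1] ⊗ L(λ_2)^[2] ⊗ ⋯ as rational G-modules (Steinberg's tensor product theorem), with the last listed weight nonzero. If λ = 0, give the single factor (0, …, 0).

Change of basis e → ω: c = M·v where v = (-3289, -921, 393, -50, -1768, -773, 3128, 962):
  c_1 = (3)·(-3289) + (0)·(-921) + (-2)·(393) + (10)·(-50) + (-8)·(-1768) + (1)·(-773) + (-1)·(3128) + (1)·(962) = 52
  c_2 = (0)·(-3289) + (0)·(-921) + (0)·(393) + (-1)·(-50) + (0)·(-1768) + (0)·(-773) + (0)·(3128) + (0)·(962) = 50
  c_3 = (0)·(-3289) + (1)·(-921) + (1)·(393) + (0)·(-50) + (0)·(-1768) + (-1)·(-773) + (0)·(3128) + (0)·(962) = 245
  c_4 = (3)·(-3289) + (2)·(-921) + (0)·(393) + (10)·(-50) + (-6)·(-1768) + (-1)·(-773) + (0)·(3128) + (1)·(962) = 134
  c_5 = (-1)·(-3289) + (1)·(-921) + (2)·(393) + (-3)·(-50) + (4)·(-1768) + (-1)·(-773) + (1)·(3128) + (0)·(962) = 133
  c_6 = (-2)·(-3289) + (1)·(-921) + (2)·(393) + (-7)·(-50) + (6)·(-1768) + (-1)·(-773) + (1)·(3128) + (0)·(962) = 86
  c_7 = (1)·(-3289) + (3)·(-921) + (2)·(393) + (5)·(-50) + (-1)·(-1768) + (-1)·(-773) + (1)·(3128) + (0)·(962) = 153
  c_8 = (-4)·(-3289) + (-9)·(-921) + (-6)·(393) + (-17)·(-50) + (4)·(-1768) + (3)·(-773) + (-3)·(3128) + (-1)·(962) = 200
Writing each c_i in base p = 7:
  c_1 = 52 = 3·7^0 + 0·7^1 + 1·7^2
  c_2 = 50 = 1·7^0 + 0·7^1 + 1·7^2
  c_3 = 245 = 0·7^0 + 0·7^1 + 5·7^2
  c_4 = 134 = 1·7^0 + 5·7^1 + 2·7^2
  c_5 = 133 = 0·7^0 + 5·7^1 + 2·7^2
  c_6 = 86 = 2·7^0 + 5·7^1 + 1·7^2
  c_7 = 153 = 6·7^0 + 0·7^1 + 3·7^2
  c_8 = 200 = 4·7^0 + 0·7^1 + 4·7^2
Factor λ_0 = (3, 1, 0, 1, 0, 2, 6, 4)
Factor λ_1 = (0, 0, 0, 5, 5, 5, 0, 0)
Factor λ_2 = (1, 1, 5, 2, 2, 1, 3, 4)

((3, 1, 0, 1, 0, 2, 6, 4), (0, 0, 0, 5, 5, 5, 0, 0), (1, 1, 5, 2, 2, 1, 3, 4))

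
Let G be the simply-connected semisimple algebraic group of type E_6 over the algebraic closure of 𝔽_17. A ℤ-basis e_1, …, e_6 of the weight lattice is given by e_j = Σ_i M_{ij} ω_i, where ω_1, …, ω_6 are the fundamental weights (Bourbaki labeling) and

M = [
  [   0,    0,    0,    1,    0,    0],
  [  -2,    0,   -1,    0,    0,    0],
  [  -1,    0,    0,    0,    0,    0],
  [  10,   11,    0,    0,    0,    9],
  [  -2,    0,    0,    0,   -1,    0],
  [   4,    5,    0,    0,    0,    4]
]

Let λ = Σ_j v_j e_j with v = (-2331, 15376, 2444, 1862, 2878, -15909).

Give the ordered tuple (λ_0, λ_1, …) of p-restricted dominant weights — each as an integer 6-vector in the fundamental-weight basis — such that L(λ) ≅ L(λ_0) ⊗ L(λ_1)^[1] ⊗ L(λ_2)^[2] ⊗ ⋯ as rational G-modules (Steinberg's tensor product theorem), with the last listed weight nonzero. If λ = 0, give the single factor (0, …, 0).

((9, 8, 2, 10, 16, 10), (7, 11, 1, 2, 2, 9), (6, 7, 8, 9, 6, 13))

Converting to the ω-basis (c_i = row i of M dotted with v = (-2331, 15376, 2444, 1862, 2878, -15909)):
  c_1 = (0)·(-2331) + (0)·(15376) + (0)·(2444) + (1)·(1862) + (0)·(2878) + (0)·(-15909) = 1862
  c_2 = (-2)·(-2331) + (0)·(15376) + (-1)·(2444) + (0)·(1862) + (0)·(2878) + (0)·(-15909) = 2218
  c_3 = (-1)·(-2331) + (0)·(15376) + (0)·(2444) + (0)·(1862) + (0)·(2878) + (0)·(-15909) = 2331
  c_4 = (10)·(-2331) + (11)·(15376) + (0)·(2444) + (0)·(1862) + (0)·(2878) + (9)·(-15909) = 2645
  c_5 = (-2)·(-2331) + (0)·(15376) + (0)·(2444) + (0)·(1862) + (-1)·(2878) + (0)·(-15909) = 1784
  c_6 = (4)·(-2331) + (5)·(15376) + (0)·(2444) + (0)·(1862) + (0)·(2878) + (4)·(-15909) = 3920
Expand coordinatewise in base 17:
  c_1 = 1862 = 9·17^0 + 7·17^1 + 6·17^2
  c_2 = 2218 = 8·17^0 + 11·17^1 + 7·17^2
  c_3 = 2331 = 2·17^0 + 1·17^1 + 8·17^2
  c_4 = 2645 = 10·17^0 + 2·17^1 + 9·17^2
  c_5 = 1784 = 16·17^0 + 2·17^1 + 6·17^2
  c_6 = 3920 = 10·17^0 + 9·17^1 + 13·17^2
p-restricted factor λ_0 = (9, 8, 2, 10, 16, 10)
p-restricted factor λ_1 = (7, 11, 1, 2, 2, 9)
p-restricted factor λ_2 = (6, 7, 8, 9, 6, 13)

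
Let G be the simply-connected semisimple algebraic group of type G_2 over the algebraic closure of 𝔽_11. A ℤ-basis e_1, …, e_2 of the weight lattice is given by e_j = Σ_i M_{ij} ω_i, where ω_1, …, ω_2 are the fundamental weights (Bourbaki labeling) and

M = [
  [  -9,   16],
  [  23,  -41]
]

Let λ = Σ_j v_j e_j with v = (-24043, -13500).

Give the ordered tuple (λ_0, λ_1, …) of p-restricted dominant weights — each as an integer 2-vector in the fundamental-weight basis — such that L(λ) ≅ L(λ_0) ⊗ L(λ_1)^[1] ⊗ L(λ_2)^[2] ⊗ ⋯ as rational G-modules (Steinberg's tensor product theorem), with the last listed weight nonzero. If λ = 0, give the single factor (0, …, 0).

((2, 5), (2, 2), (3, 4))

Converting to the ω-basis (c_i = row i of M dotted with v = (-24043, -13500)):
  c_1 = (-9)·(-24043) + (16)·(-13500) = 387
  c_2 = (23)·(-24043) + (-41)·(-13500) = 511
Expand coordinatewise in base 11:
  c_1 = 387 = 2·11^0 + 2·11^1 + 3·11^2
  c_2 = 511 = 5·11^0 + 2·11^1 + 4·11^2
λ_0 = (2, 5)
λ_1 = (2, 2)
λ_2 = (3, 4)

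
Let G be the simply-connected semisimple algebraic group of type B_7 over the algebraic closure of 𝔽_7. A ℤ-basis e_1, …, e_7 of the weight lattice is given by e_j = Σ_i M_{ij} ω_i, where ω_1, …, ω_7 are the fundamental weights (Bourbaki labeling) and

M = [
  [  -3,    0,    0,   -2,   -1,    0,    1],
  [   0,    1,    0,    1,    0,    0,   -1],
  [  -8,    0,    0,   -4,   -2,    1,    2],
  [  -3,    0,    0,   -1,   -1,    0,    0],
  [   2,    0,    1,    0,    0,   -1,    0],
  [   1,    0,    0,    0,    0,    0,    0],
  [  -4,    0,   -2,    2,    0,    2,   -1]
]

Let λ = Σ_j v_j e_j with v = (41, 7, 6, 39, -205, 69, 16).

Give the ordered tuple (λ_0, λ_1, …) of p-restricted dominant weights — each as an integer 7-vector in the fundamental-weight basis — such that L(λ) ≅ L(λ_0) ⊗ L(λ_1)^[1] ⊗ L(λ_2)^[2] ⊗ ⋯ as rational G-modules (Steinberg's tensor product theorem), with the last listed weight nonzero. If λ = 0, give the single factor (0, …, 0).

((6, 2, 6, 1, 5, 6, 3), (2, 4, 3, 6, 2, 5, 3))

Compute c_i = Σ_j M_{ij} v_j with v = (41, 7, 6, 39, -205, 69, 16):
  c_1 = -3*41 + 0*7 + 0*6 + -2*39 + -1*-205 + 0*69 + 1*16 = 20
  c_2 = 0*41 + 1*7 + 0*6 + 1*39 + 0*-205 + 0*69 + -1*16 = 30
  c_3 = -8*41 + 0*7 + 0*6 + -4*39 + -2*-205 + 1*69 + 2*16 = 27
  c_4 = -3*41 + 0*7 + 0*6 + -1*39 + -1*-205 + 0*69 + 0*16 = 43
  c_5 = 2*41 + 0*7 + 1*6 + 0*39 + 0*-205 + -1*69 + 0*16 = 19
  c_6 = 1*41 + 0*7 + 0*6 + 0*39 + 0*-205 + 0*69 + 0*16 = 41
  c_7 = -4*41 + 0*7 + -2*6 + 2*39 + 0*-205 + 2*69 + -1*16 = 24
p = 7; digits c_i = Σ_j d_{ij}·7^j, 0 ≤ d_{ij} < 7:
  c_1 = 20 = 6·7^0 + 2·7^1
  c_2 = 30 = 2·7^0 + 4·7^1
  c_3 = 27 = 6·7^0 + 3·7^1
  c_4 = 43 = 1·7^0 + 6·7^1
  c_5 = 19 = 5·7^0 + 2·7^1
  c_6 = 41 = 6·7^0 + 5·7^1
  c_7 = 24 = 3·7^0 + 3·7^1
p-restricted factor λ_0 = (6, 2, 6, 1, 5, 6, 3)
p-restricted factor λ_1 = (2, 4, 3, 6, 2, 5, 3)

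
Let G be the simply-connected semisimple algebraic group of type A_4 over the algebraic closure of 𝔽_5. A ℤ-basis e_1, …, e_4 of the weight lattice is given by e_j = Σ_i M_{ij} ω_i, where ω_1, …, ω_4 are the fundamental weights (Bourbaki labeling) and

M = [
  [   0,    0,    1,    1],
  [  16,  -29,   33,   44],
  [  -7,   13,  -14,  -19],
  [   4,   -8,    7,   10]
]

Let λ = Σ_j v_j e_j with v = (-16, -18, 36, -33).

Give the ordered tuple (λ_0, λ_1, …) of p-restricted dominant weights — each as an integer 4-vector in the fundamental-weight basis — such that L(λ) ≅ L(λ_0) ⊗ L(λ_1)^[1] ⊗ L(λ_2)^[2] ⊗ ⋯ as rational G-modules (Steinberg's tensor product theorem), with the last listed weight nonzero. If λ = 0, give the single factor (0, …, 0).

((3, 2, 1, 2),)

In the fundamental-weight basis, λ has coordinates c = M·v (v = (-16, -18, 36, -33)):
  c_1 = (0)·(-16) + (0)·(-18) + 1·36 + (1)·(-33) = 3
  c_2 = (16)·(-16) + (-29)·(-18) + 33·36 + (44)·(-33) = 2
  c_3 = (-7)·(-16) + (13)·(-18) + (-14)·(36) + (-19)·(-33) = 1
  c_4 = (4)·(-16) + (-8)·(-18) + 7·36 + (10)·(-33) = 2
p = 5; digits c_i = Σ_j d_{ij}·5^j, 0 ≤ d_{ij} < 5:
  c_1 = 3 = 3·5^0
  c_2 = 2 = 2·5^0
  c_3 = 1 = 1·5^0
  c_4 = 2 = 2·5^0
p-restricted factor λ_0 = (3, 2, 1, 2)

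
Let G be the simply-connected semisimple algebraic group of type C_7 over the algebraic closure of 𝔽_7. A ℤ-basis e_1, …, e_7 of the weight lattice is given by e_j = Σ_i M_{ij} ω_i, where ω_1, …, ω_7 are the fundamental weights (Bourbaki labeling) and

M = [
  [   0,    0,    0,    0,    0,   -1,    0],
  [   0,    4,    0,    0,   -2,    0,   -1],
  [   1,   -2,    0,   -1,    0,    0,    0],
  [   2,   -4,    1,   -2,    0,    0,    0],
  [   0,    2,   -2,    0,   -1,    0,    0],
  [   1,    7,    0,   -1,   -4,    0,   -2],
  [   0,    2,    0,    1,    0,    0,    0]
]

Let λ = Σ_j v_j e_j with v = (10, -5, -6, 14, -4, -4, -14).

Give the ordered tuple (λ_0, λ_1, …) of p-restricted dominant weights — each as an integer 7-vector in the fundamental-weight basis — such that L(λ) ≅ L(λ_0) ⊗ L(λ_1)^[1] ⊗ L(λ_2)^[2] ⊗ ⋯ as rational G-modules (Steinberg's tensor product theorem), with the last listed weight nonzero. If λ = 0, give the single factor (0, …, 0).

((4, 2, 6, 6, 6, 5, 4),)

In the fundamental-weight basis, λ has coordinates c = M·v (v = (10, -5, -6, 14, -4, -4, -14)):
  c_1 = (0)·(10) + (0)·(-5) + (0)·(-6) + (0)·(14) + (0)·(-4) + (-1)·(-4) + (0)·(-14) = 4
  c_2 = (0)·(10) + (4)·(-5) + (0)·(-6) + (0)·(14) + (-2)·(-4) + (0)·(-4) + (-1)·(-14) = 2
  c_3 = (1)·(10) + (-2)·(-5) + (0)·(-6) + (-1)·(14) + (0)·(-4) + (0)·(-4) + (0)·(-14) = 6
  c_4 = (2)·(10) + (-4)·(-5) + (1)·(-6) + (-2)·(14) + (0)·(-4) + (0)·(-4) + (0)·(-14) = 6
  c_5 = (0)·(10) + (2)·(-5) + (-2)·(-6) + (0)·(14) + (-1)·(-4) + (0)·(-4) + (0)·(-14) = 6
  c_6 = (1)·(10) + (7)·(-5) + (0)·(-6) + (-1)·(14) + (-4)·(-4) + (0)·(-4) + (-2)·(-14) = 5
  c_7 = (0)·(10) + (2)·(-5) + (0)·(-6) + (1)·(14) + (0)·(-4) + (0)·(-4) + (0)·(-14) = 4
Expand coordinatewise in base 7:
  c_1 = 4 = 4·7^0
  c_2 = 2 = 2·7^0
  c_3 = 6 = 6·7^0
  c_4 = 6 = 6·7^0
  c_5 = 6 = 6·7^0
  c_6 = 5 = 5·7^0
  c_7 = 4 = 4·7^0
λ_0 = (4, 2, 6, 6, 6, 5, 4)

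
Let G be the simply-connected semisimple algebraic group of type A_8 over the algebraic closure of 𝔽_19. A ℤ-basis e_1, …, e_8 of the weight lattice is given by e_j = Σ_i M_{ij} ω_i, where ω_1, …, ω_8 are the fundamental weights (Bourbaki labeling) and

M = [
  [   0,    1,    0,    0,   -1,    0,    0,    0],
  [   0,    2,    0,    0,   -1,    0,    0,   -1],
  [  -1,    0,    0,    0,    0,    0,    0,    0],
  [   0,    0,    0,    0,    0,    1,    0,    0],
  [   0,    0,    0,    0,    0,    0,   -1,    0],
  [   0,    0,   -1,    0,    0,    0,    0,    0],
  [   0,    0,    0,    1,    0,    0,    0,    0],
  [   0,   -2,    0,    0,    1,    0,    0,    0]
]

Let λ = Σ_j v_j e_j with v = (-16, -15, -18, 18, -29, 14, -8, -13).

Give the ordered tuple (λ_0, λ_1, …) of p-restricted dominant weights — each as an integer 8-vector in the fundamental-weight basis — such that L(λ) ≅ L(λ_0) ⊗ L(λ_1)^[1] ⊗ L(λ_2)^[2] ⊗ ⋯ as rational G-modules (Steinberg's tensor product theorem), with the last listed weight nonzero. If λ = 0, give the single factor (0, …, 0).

((14, 12, 16, 14, 8, 18, 18, 1),)

Compute c_i = Σ_j M_{ij} v_j with v = (-16, -15, -18, 18, -29, 14, -8, -13):
  c_1 = (0)·(-16) + (1)·(-15) + (0)·(-18) + 0·18 + (-1)·(-29) + 0·14 + (0)·(-8) + (0)·(-13) = 14
  c_2 = (0)·(-16) + (2)·(-15) + (0)·(-18) + 0·18 + (-1)·(-29) + 0·14 + (0)·(-8) + (-1)·(-13) = 12
  c_3 = (-1)·(-16) + (0)·(-15) + (0)·(-18) + 0·18 + (0)·(-29) + 0·14 + (0)·(-8) + (0)·(-13) = 16
  c_4 = (0)·(-16) + (0)·(-15) + (0)·(-18) + 0·18 + (0)·(-29) + 1·14 + (0)·(-8) + (0)·(-13) = 14
  c_5 = (0)·(-16) + (0)·(-15) + (0)·(-18) + 0·18 + (0)·(-29) + 0·14 + (-1)·(-8) + (0)·(-13) = 8
  c_6 = (0)·(-16) + (0)·(-15) + (-1)·(-18) + 0·18 + (0)·(-29) + 0·14 + (0)·(-8) + (0)·(-13) = 18
  c_7 = (0)·(-16) + (0)·(-15) + (0)·(-18) + 1·18 + (0)·(-29) + 0·14 + (0)·(-8) + (0)·(-13) = 18
  c_8 = (0)·(-16) + (-2)·(-15) + (0)·(-18) + 0·18 + (1)·(-29) + 0·14 + (0)·(-8) + (0)·(-13) = 1
Writing each c_i in base p = 19:
  c_1 = 14 = 14·19^0
  c_2 = 12 = 12·19^0
  c_3 = 16 = 16·19^0
  c_4 = 14 = 14·19^0
  c_5 = 8 = 8·19^0
  c_6 = 18 = 18·19^0
  c_7 = 18 = 18·19^0
  c_8 = 1 = 1·19^0
Factor λ_0 = (14, 12, 16, 14, 8, 18, 18, 1)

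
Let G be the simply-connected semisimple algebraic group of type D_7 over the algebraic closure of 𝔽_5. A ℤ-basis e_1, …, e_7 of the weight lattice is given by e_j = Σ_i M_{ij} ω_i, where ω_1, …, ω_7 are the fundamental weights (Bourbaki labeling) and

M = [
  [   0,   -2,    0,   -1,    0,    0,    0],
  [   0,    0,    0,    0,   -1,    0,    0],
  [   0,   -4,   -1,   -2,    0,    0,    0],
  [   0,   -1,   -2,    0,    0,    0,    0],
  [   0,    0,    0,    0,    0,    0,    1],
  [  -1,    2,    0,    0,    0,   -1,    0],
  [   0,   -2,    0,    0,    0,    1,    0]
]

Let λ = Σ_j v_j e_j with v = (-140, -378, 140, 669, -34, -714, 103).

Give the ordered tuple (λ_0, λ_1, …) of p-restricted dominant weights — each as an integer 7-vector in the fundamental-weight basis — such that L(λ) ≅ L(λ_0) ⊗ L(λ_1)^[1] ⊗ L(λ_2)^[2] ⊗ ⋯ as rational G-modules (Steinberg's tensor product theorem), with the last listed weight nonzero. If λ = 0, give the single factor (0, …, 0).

((2, 4, 4, 3, 3, 3, 2), (2, 1, 1, 4, 0, 4, 3), (3, 1, 1, 3, 4, 3, 1))

Compute c_i = Σ_j M_{ij} v_j with v = (-140, -378, 140, 669, -34, -714, 103):
  c_1 = 0*-140 + -2*-378 + 0*140 + -1*669 + 0*-34 + 0*-714 + 0*103 = 87
  c_2 = 0*-140 + 0*-378 + 0*140 + 0*669 + -1*-34 + 0*-714 + 0*103 = 34
  c_3 = 0*-140 + -4*-378 + -1*140 + -2*669 + 0*-34 + 0*-714 + 0*103 = 34
  c_4 = 0*-140 + -1*-378 + -2*140 + 0*669 + 0*-34 + 0*-714 + 0*103 = 98
  c_5 = 0*-140 + 0*-378 + 0*140 + 0*669 + 0*-34 + 0*-714 + 1*103 = 103
  c_6 = -1*-140 + 2*-378 + 0*140 + 0*669 + 0*-34 + -1*-714 + 0*103 = 98
  c_7 = 0*-140 + -2*-378 + 0*140 + 0*669 + 0*-34 + 1*-714 + 0*103 = 42
Base-5 expansion of each c_i:
  c_1 = 87 = 2·5^0 + 2·5^1 + 3·5^2
  c_2 = 34 = 4·5^0 + 1·5^1 + 1·5^2
  c_3 = 34 = 4·5^0 + 1·5^1 + 1·5^2
  c_4 = 98 = 3·5^0 + 4·5^1 + 3·5^2
  c_5 = 103 = 3·5^0 + 0·5^1 + 4·5^2
  c_6 = 98 = 3·5^0 + 4·5^1 + 3·5^2
  c_7 = 42 = 2·5^0 + 3·5^1 + 1·5^2
λ_0 = (2, 4, 4, 3, 3, 3, 2)
λ_1 = (2, 1, 1, 4, 0, 4, 3)
λ_2 = (3, 1, 1, 3, 4, 3, 1)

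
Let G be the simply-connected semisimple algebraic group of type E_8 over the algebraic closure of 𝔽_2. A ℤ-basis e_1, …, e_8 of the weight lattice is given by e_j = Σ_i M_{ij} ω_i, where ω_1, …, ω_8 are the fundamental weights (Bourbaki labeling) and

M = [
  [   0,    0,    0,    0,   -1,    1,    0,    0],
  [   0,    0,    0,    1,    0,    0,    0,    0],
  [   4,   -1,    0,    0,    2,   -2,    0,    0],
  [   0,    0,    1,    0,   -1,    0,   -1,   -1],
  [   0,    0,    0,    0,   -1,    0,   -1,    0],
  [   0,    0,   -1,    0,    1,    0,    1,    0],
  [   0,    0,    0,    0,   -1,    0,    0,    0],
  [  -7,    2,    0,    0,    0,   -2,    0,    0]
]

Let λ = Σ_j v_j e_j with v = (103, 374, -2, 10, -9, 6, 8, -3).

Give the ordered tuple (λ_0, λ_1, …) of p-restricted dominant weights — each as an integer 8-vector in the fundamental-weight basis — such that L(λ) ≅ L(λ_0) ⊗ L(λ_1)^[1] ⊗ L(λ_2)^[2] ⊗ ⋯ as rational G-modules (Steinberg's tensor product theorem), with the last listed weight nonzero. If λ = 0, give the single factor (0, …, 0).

((1, 0, 0, 0, 1, 1, 1, 1), (1, 1, 0, 1, 0, 0, 0, 1), (1, 0, 0, 0, 0, 0, 0, 1), (1, 1, 1, 0, 0, 0, 1, 1))

In the fundamental-weight basis, λ has coordinates c = M·v (v = (103, 374, -2, 10, -9, 6, 8, -3)):
  c_1 = 0*103 + 0*374 + 0*-2 + 0*10 + -1*-9 + 1*6 + 0*8 + 0*-3 = 15
  c_2 = 0*103 + 0*374 + 0*-2 + 1*10 + 0*-9 + 0*6 + 0*8 + 0*-3 = 10
  c_3 = 4*103 + -1*374 + 0*-2 + 0*10 + 2*-9 + -2*6 + 0*8 + 0*-3 = 8
  c_4 = 0*103 + 0*374 + 1*-2 + 0*10 + -1*-9 + 0*6 + -1*8 + -1*-3 = 2
  c_5 = 0*103 + 0*374 + 0*-2 + 0*10 + -1*-9 + 0*6 + -1*8 + 0*-3 = 1
  c_6 = 0*103 + 0*374 + -1*-2 + 0*10 + 1*-9 + 0*6 + 1*8 + 0*-3 = 1
  c_7 = 0*103 + 0*374 + 0*-2 + 0*10 + -1*-9 + 0*6 + 0*8 + 0*-3 = 9
  c_8 = -7*103 + 2*374 + 0*-2 + 0*10 + 0*-9 + -2*6 + 0*8 + 0*-3 = 15
p = 2; digits c_i = Σ_j d_{ij}·2^j, 0 ≤ d_{ij} < 2:
  c_1 = 15 = 1·2^0 + 1·2^1 + 1·2^2 + 1·2^3
  c_2 = 10 = 0·2^0 + 1·2^1 + 0·2^2 + 1·2^3
  c_3 = 8 = 0·2^0 + 0·2^1 + 0·2^2 + 1·2^3
  c_4 = 2 = 0·2^0 + 1·2^1
  c_5 = 1 = 1·2^0
  c_6 = 1 = 1·2^0
  c_7 = 9 = 1·2^0 + 0·2^1 + 0·2^2 + 1·2^3
  c_8 = 15 = 1·2^0 + 1·2^1 + 1·2^2 + 1·2^3
λ_0 = (1, 0, 0, 0, 1, 1, 1, 1)
λ_1 = (1, 1, 0, 1, 0, 0, 0, 1)
λ_2 = (1, 0, 0, 0, 0, 0, 0, 1)
λ_3 = (1, 1, 1, 0, 0, 0, 1, 1)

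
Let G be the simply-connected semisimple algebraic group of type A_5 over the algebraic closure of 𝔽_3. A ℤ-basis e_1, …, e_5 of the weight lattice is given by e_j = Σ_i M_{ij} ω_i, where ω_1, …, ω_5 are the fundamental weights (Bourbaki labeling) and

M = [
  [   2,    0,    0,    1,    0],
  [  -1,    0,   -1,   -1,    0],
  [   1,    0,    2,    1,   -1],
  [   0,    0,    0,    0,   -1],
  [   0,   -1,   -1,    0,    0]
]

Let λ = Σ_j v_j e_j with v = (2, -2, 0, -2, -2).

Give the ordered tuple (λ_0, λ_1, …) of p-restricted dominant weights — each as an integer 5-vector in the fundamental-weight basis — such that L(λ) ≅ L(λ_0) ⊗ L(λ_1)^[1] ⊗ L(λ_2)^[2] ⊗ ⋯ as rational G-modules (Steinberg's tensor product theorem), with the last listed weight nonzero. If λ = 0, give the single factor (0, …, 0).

((2, 0, 2, 2, 2),)

Compute c_i = Σ_j M_{ij} v_j with v = (2, -2, 0, -2, -2):
  c_1 = 2·2 + (0)·(-2) + 0·0 + (1)·(-2) + (0)·(-2) = 2
  c_2 = (-1)·(2) + (0)·(-2) + (-1)·(0) + (-1)·(-2) + (0)·(-2) = 0
  c_3 = 1·2 + (0)·(-2) + 2·0 + (1)·(-2) + (-1)·(-2) = 2
  c_4 = 0·2 + (0)·(-2) + 0·0 + (0)·(-2) + (-1)·(-2) = 2
  c_5 = 0·2 + (-1)·(-2) + (-1)·(0) + (0)·(-2) + (0)·(-2) = 2
Expand coordinatewise in base 3:
  c_1 = 2 = 2·3^0
  c_2 = 0
  c_3 = 2 = 2·3^0
  c_4 = 2 = 2·3^0
  c_5 = 2 = 2·3^0
λ_0 = (2, 0, 2, 2, 2)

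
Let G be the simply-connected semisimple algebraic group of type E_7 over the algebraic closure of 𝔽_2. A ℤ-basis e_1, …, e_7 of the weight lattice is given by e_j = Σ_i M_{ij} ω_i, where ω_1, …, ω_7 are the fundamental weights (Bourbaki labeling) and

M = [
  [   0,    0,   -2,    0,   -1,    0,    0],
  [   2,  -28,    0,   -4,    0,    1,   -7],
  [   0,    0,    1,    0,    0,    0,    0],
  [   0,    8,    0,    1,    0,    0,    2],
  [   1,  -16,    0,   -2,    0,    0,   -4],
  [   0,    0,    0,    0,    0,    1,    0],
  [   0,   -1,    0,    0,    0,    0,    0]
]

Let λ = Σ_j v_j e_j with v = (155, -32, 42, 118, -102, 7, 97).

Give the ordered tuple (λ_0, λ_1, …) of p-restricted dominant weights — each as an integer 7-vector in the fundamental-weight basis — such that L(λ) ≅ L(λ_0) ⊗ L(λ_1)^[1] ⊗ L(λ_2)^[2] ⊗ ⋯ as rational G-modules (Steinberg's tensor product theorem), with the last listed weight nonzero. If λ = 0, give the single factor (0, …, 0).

((0, 0, 0, 0, 1, 1, 0), (1, 1, 1, 0, 1, 1, 0), (0, 1, 0, 0, 0, 1, 0), (0, 1, 1, 1, 1, 0, 0), (1, 1, 0, 1, 0, 0, 0), (0, 1, 1, 1, 1, 0, 1))

ω-coordinates c = M·v, v = (155, -32, 42, 118, -102, 7, 97):
  c_1 = (0)·(155) + (0)·(-32) + (-2)·(42) + (0)·(118) + (-1)·(-102) + (0)·(7) + (0)·(97) = 18
  c_2 = (2)·(155) + (-28)·(-32) + (0)·(42) + (-4)·(118) + (0)·(-102) + (1)·(7) + (-7)·(97) = 62
  c_3 = (0)·(155) + (0)·(-32) + (1)·(42) + (0)·(118) + (0)·(-102) + (0)·(7) + (0)·(97) = 42
  c_4 = (0)·(155) + (8)·(-32) + (0)·(42) + (1)·(118) + (0)·(-102) + (0)·(7) + (2)·(97) = 56
  c_5 = (1)·(155) + (-16)·(-32) + (0)·(42) + (-2)·(118) + (0)·(-102) + (0)·(7) + (-4)·(97) = 43
  c_6 = (0)·(155) + (0)·(-32) + (0)·(42) + (0)·(118) + (0)·(-102) + (1)·(7) + (0)·(97) = 7
  c_7 = (0)·(155) + (-1)·(-32) + (0)·(42) + (0)·(118) + (0)·(-102) + (0)·(7) + (0)·(97) = 32
Writing each c_i in base p = 2:
  c_1 = 18 = 0·2^0 + 1·2^1 + 0·2^2 + 0·2^3 + 1·2^4
  c_2 = 62 = 0·2^0 + 1·2^1 + 1·2^2 + 1·2^3 + 1·2^4 + 1·2^5
  c_3 = 42 = 0·2^0 + 1·2^1 + 0·2^2 + 1·2^3 + 0·2^4 + 1·2^5
  c_4 = 56 = 0·2^0 + 0·2^1 + 0·2^2 + 1·2^3 + 1·2^4 + 1·2^5
  c_5 = 43 = 1·2^0 + 1·2^1 + 0·2^2 + 1·2^3 + 0·2^4 + 1·2^5
  c_6 = 7 = 1·2^0 + 1·2^1 + 1·2^2
  c_7 = 32 = 0·2^0 + 0·2^1 + 0·2^2 + 0·2^3 + 0·2^4 + 1·2^5
λ_0 = (0, 0, 0, 0, 1, 1, 0)
λ_1 = (1, 1, 1, 0, 1, 1, 0)
λ_2 = (0, 1, 0, 0, 0, 1, 0)
λ_3 = (0, 1, 1, 1, 1, 0, 0)
λ_4 = (1, 1, 0, 1, 0, 0, 0)
λ_5 = (0, 1, 1, 1, 1, 0, 1)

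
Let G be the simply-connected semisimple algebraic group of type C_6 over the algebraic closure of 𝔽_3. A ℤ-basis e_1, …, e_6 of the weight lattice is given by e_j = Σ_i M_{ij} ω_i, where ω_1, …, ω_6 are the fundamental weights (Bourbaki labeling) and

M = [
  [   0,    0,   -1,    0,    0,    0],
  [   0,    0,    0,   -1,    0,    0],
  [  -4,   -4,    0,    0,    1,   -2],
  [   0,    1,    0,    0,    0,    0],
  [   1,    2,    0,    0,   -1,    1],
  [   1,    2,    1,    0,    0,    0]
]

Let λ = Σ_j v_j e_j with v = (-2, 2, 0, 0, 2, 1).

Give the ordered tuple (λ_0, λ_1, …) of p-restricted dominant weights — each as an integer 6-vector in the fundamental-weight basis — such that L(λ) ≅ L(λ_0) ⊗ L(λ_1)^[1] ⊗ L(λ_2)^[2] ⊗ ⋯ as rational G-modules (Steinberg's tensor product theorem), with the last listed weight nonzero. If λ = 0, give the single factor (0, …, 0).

ω-coordinates c = M·v, v = (-2, 2, 0, 0, 2, 1):
  c_1 = 0*-2 + 0*2 + -1*0 + 0*0 + 0*2 + 0*1 = 0
  c_2 = 0*-2 + 0*2 + 0*0 + -1*0 + 0*2 + 0*1 = 0
  c_3 = -4*-2 + -4*2 + 0*0 + 0*0 + 1*2 + -2*1 = 0
  c_4 = 0*-2 + 1*2 + 0*0 + 0*0 + 0*2 + 0*1 = 2
  c_5 = 1*-2 + 2*2 + 0*0 + 0*0 + -1*2 + 1*1 = 1
  c_6 = 1*-2 + 2*2 + 1*0 + 0*0 + 0*2 + 0*1 = 2
Writing each c_i in base p = 3:
  c_1 = 0
  c_2 = 0
  c_3 = 0
  c_4 = 2 = 2·3^0
  c_5 = 1 = 1·3^0
  c_6 = 2 = 2·3^0
λ_0 = (0, 0, 0, 2, 1, 2)

((0, 0, 0, 2, 1, 2),)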